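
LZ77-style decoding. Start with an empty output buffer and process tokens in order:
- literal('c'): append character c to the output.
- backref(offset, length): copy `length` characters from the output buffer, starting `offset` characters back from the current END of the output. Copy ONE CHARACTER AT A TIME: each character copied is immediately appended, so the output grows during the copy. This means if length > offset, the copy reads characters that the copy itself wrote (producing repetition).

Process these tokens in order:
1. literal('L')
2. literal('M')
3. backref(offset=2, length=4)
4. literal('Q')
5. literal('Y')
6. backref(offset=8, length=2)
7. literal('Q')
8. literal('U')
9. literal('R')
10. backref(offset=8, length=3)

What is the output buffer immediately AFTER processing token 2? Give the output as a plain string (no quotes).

Answer: LM

Derivation:
Token 1: literal('L'). Output: "L"
Token 2: literal('M'). Output: "LM"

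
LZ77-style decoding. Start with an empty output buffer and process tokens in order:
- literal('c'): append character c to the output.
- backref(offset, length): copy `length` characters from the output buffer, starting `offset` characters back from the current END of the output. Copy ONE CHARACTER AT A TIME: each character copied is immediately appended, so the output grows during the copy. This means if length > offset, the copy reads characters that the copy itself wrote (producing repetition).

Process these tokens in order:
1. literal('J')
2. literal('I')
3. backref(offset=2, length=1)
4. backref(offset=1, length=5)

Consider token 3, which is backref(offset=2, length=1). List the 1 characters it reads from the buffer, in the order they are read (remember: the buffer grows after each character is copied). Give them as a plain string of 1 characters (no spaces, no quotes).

Answer: J

Derivation:
Token 1: literal('J'). Output: "J"
Token 2: literal('I'). Output: "JI"
Token 3: backref(off=2, len=1). Buffer before: "JI" (len 2)
  byte 1: read out[0]='J', append. Buffer now: "JIJ"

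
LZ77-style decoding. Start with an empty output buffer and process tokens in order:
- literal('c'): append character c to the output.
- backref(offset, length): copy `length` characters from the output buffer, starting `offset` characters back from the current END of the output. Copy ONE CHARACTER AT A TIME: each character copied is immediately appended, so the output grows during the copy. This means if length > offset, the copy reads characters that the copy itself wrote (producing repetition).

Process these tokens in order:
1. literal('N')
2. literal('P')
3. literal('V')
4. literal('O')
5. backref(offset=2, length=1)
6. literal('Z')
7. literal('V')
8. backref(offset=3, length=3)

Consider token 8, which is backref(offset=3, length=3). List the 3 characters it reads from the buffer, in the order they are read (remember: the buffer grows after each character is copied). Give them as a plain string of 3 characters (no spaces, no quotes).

Answer: VZV

Derivation:
Token 1: literal('N'). Output: "N"
Token 2: literal('P'). Output: "NP"
Token 3: literal('V'). Output: "NPV"
Token 4: literal('O'). Output: "NPVO"
Token 5: backref(off=2, len=1). Copied 'V' from pos 2. Output: "NPVOV"
Token 6: literal('Z'). Output: "NPVOVZ"
Token 7: literal('V'). Output: "NPVOVZV"
Token 8: backref(off=3, len=3). Buffer before: "NPVOVZV" (len 7)
  byte 1: read out[4]='V', append. Buffer now: "NPVOVZVV"
  byte 2: read out[5]='Z', append. Buffer now: "NPVOVZVVZ"
  byte 3: read out[6]='V', append. Buffer now: "NPVOVZVVZV"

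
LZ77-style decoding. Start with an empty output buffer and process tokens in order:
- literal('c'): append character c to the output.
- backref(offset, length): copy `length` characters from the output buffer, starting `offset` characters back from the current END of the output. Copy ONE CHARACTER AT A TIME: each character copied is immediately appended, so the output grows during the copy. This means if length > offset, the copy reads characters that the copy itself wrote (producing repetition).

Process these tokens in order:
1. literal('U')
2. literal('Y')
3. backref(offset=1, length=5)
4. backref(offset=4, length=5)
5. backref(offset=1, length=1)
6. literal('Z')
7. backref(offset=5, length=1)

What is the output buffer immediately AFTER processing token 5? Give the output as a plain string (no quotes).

Answer: UYYYYYYYYYYYY

Derivation:
Token 1: literal('U'). Output: "U"
Token 2: literal('Y'). Output: "UY"
Token 3: backref(off=1, len=5) (overlapping!). Copied 'YYYYY' from pos 1. Output: "UYYYYYY"
Token 4: backref(off=4, len=5) (overlapping!). Copied 'YYYYY' from pos 3. Output: "UYYYYYYYYYYY"
Token 5: backref(off=1, len=1). Copied 'Y' from pos 11. Output: "UYYYYYYYYYYYY"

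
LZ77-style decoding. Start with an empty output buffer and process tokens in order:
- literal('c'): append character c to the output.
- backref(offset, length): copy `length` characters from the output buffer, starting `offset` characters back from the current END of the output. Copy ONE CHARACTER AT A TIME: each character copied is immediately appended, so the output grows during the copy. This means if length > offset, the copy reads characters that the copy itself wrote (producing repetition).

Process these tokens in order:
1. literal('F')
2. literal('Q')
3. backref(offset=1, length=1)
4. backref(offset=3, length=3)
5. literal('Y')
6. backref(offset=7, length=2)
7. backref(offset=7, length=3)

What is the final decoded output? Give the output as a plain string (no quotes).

Token 1: literal('F'). Output: "F"
Token 2: literal('Q'). Output: "FQ"
Token 3: backref(off=1, len=1). Copied 'Q' from pos 1. Output: "FQQ"
Token 4: backref(off=3, len=3). Copied 'FQQ' from pos 0. Output: "FQQFQQ"
Token 5: literal('Y'). Output: "FQQFQQY"
Token 6: backref(off=7, len=2). Copied 'FQ' from pos 0. Output: "FQQFQQYFQ"
Token 7: backref(off=7, len=3). Copied 'QFQ' from pos 2. Output: "FQQFQQYFQQFQ"

Answer: FQQFQQYFQQFQ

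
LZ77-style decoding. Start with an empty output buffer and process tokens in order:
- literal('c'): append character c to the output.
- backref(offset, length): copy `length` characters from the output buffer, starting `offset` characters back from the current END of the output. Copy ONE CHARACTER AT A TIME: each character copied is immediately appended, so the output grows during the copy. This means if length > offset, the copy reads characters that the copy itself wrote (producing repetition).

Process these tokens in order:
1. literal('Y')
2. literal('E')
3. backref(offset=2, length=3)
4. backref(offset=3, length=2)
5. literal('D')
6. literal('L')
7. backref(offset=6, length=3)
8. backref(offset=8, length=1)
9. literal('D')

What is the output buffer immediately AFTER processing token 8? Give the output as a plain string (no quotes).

Token 1: literal('Y'). Output: "Y"
Token 2: literal('E'). Output: "YE"
Token 3: backref(off=2, len=3) (overlapping!). Copied 'YEY' from pos 0. Output: "YEYEY"
Token 4: backref(off=3, len=2). Copied 'YE' from pos 2. Output: "YEYEYYE"
Token 5: literal('D'). Output: "YEYEYYED"
Token 6: literal('L'). Output: "YEYEYYEDL"
Token 7: backref(off=6, len=3). Copied 'EYY' from pos 3. Output: "YEYEYYEDLEYY"
Token 8: backref(off=8, len=1). Copied 'Y' from pos 4. Output: "YEYEYYEDLEYYY"

Answer: YEYEYYEDLEYYY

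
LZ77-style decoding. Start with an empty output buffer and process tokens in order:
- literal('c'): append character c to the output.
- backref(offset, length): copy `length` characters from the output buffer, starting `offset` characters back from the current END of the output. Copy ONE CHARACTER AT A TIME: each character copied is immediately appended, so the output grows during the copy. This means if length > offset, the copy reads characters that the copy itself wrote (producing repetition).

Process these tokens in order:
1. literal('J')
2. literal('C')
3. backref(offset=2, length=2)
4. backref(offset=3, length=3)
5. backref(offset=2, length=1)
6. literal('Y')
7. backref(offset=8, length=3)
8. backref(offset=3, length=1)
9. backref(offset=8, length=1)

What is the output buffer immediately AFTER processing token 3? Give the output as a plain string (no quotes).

Answer: JCJC

Derivation:
Token 1: literal('J'). Output: "J"
Token 2: literal('C'). Output: "JC"
Token 3: backref(off=2, len=2). Copied 'JC' from pos 0. Output: "JCJC"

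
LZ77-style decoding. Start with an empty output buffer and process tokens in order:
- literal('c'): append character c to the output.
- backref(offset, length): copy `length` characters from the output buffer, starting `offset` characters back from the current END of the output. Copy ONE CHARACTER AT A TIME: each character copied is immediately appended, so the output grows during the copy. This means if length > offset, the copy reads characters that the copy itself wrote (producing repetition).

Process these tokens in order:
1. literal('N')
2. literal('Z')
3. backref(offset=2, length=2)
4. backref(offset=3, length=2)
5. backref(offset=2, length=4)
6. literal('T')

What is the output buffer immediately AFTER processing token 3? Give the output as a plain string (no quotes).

Token 1: literal('N'). Output: "N"
Token 2: literal('Z'). Output: "NZ"
Token 3: backref(off=2, len=2). Copied 'NZ' from pos 0. Output: "NZNZ"

Answer: NZNZ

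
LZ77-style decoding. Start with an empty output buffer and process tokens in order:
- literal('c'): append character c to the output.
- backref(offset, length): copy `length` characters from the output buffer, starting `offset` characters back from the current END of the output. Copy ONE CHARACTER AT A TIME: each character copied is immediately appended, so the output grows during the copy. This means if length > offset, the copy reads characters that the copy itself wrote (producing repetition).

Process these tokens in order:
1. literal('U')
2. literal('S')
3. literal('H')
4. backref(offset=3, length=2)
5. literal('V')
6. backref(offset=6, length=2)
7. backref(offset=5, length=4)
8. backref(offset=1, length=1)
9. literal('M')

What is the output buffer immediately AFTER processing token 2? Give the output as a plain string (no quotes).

Token 1: literal('U'). Output: "U"
Token 2: literal('S'). Output: "US"

Answer: US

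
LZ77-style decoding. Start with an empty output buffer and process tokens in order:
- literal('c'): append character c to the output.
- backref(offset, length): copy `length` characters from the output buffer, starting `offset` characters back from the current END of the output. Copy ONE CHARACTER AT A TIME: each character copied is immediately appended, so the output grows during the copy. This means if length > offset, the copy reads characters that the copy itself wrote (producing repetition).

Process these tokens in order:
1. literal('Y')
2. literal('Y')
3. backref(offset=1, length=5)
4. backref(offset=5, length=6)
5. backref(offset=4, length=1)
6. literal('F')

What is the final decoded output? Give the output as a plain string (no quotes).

Answer: YYYYYYYYYYYYYYF

Derivation:
Token 1: literal('Y'). Output: "Y"
Token 2: literal('Y'). Output: "YY"
Token 3: backref(off=1, len=5) (overlapping!). Copied 'YYYYY' from pos 1. Output: "YYYYYYY"
Token 4: backref(off=5, len=6) (overlapping!). Copied 'YYYYYY' from pos 2. Output: "YYYYYYYYYYYYY"
Token 5: backref(off=4, len=1). Copied 'Y' from pos 9. Output: "YYYYYYYYYYYYYY"
Token 6: literal('F'). Output: "YYYYYYYYYYYYYYF"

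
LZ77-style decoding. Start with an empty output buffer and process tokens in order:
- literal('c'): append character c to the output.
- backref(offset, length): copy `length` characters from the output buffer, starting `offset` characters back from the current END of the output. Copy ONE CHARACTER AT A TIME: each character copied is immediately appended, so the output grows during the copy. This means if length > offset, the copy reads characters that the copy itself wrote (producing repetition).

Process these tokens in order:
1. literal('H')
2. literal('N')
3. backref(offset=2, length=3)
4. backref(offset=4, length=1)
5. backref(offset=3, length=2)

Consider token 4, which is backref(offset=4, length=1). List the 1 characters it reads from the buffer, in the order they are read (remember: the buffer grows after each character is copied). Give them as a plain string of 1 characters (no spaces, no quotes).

Answer: N

Derivation:
Token 1: literal('H'). Output: "H"
Token 2: literal('N'). Output: "HN"
Token 3: backref(off=2, len=3) (overlapping!). Copied 'HNH' from pos 0. Output: "HNHNH"
Token 4: backref(off=4, len=1). Buffer before: "HNHNH" (len 5)
  byte 1: read out[1]='N', append. Buffer now: "HNHNHN"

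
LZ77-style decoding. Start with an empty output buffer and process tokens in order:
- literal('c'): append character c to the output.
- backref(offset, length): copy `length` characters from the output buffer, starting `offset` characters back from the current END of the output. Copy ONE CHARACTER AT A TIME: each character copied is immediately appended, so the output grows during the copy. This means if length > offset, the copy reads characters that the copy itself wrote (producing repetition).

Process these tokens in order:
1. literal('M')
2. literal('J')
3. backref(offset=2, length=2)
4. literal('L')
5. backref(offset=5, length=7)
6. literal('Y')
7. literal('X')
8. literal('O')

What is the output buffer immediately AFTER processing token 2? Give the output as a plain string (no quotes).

Token 1: literal('M'). Output: "M"
Token 2: literal('J'). Output: "MJ"

Answer: MJ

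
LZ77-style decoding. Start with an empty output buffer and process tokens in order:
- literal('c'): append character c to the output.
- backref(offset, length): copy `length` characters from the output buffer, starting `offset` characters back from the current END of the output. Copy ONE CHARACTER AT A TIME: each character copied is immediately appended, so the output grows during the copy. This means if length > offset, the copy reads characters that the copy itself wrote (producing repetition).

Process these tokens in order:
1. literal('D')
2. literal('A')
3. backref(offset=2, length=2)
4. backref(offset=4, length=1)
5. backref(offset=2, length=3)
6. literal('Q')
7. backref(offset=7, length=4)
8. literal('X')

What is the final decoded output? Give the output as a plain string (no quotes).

Token 1: literal('D'). Output: "D"
Token 2: literal('A'). Output: "DA"
Token 3: backref(off=2, len=2). Copied 'DA' from pos 0. Output: "DADA"
Token 4: backref(off=4, len=1). Copied 'D' from pos 0. Output: "DADAD"
Token 5: backref(off=2, len=3) (overlapping!). Copied 'ADA' from pos 3. Output: "DADADADA"
Token 6: literal('Q'). Output: "DADADADAQ"
Token 7: backref(off=7, len=4). Copied 'DADA' from pos 2. Output: "DADADADAQDADA"
Token 8: literal('X'). Output: "DADADADAQDADAX"

Answer: DADADADAQDADAX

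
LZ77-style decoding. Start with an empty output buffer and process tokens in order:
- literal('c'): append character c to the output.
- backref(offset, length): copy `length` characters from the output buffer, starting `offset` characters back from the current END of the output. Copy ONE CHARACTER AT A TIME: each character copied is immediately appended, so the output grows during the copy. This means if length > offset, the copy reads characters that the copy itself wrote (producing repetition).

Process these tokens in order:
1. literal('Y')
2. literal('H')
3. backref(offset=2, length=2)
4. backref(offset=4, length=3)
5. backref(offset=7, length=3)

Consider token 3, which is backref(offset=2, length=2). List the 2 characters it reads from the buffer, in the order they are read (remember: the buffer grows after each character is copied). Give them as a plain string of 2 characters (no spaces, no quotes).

Answer: YH

Derivation:
Token 1: literal('Y'). Output: "Y"
Token 2: literal('H'). Output: "YH"
Token 3: backref(off=2, len=2). Buffer before: "YH" (len 2)
  byte 1: read out[0]='Y', append. Buffer now: "YHY"
  byte 2: read out[1]='H', append. Buffer now: "YHYH"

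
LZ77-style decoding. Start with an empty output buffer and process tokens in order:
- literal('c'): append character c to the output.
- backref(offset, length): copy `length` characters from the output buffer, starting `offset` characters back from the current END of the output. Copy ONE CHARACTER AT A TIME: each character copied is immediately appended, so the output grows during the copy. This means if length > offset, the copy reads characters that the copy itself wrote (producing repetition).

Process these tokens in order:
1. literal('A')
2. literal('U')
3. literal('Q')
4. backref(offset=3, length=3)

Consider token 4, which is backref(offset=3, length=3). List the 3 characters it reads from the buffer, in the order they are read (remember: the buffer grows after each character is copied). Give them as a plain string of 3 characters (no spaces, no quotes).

Token 1: literal('A'). Output: "A"
Token 2: literal('U'). Output: "AU"
Token 3: literal('Q'). Output: "AUQ"
Token 4: backref(off=3, len=3). Buffer before: "AUQ" (len 3)
  byte 1: read out[0]='A', append. Buffer now: "AUQA"
  byte 2: read out[1]='U', append. Buffer now: "AUQAU"
  byte 3: read out[2]='Q', append. Buffer now: "AUQAUQ"

Answer: AUQ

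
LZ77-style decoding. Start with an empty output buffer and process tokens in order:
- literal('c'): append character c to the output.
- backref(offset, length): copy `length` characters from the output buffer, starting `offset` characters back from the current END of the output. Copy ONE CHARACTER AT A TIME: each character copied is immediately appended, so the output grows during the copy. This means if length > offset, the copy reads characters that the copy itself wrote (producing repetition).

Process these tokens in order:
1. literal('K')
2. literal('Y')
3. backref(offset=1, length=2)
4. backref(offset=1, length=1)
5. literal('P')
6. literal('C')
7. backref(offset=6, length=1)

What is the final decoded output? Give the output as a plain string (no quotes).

Answer: KYYYYPCY

Derivation:
Token 1: literal('K'). Output: "K"
Token 2: literal('Y'). Output: "KY"
Token 3: backref(off=1, len=2) (overlapping!). Copied 'YY' from pos 1. Output: "KYYY"
Token 4: backref(off=1, len=1). Copied 'Y' from pos 3. Output: "KYYYY"
Token 5: literal('P'). Output: "KYYYYP"
Token 6: literal('C'). Output: "KYYYYPC"
Token 7: backref(off=6, len=1). Copied 'Y' from pos 1. Output: "KYYYYPCY"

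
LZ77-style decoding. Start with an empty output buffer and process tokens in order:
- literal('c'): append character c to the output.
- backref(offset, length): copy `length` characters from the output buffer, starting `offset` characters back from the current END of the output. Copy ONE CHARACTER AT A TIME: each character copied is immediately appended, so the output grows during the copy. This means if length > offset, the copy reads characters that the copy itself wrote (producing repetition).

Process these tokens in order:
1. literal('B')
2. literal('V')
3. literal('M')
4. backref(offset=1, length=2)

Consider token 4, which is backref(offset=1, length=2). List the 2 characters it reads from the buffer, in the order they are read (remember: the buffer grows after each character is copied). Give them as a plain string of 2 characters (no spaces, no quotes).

Token 1: literal('B'). Output: "B"
Token 2: literal('V'). Output: "BV"
Token 3: literal('M'). Output: "BVM"
Token 4: backref(off=1, len=2). Buffer before: "BVM" (len 3)
  byte 1: read out[2]='M', append. Buffer now: "BVMM"
  byte 2: read out[3]='M', append. Buffer now: "BVMMM"

Answer: MM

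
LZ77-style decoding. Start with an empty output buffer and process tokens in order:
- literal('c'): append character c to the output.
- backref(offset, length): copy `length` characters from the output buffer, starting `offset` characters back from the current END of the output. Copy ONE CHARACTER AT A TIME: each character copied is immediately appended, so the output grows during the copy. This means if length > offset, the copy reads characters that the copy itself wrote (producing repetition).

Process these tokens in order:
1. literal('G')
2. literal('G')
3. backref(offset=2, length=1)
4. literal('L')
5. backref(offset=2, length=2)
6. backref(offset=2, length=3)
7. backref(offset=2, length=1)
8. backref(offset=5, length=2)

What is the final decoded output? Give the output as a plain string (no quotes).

Token 1: literal('G'). Output: "G"
Token 2: literal('G'). Output: "GG"
Token 3: backref(off=2, len=1). Copied 'G' from pos 0. Output: "GGG"
Token 4: literal('L'). Output: "GGGL"
Token 5: backref(off=2, len=2). Copied 'GL' from pos 2. Output: "GGGLGL"
Token 6: backref(off=2, len=3) (overlapping!). Copied 'GLG' from pos 4. Output: "GGGLGLGLG"
Token 7: backref(off=2, len=1). Copied 'L' from pos 7. Output: "GGGLGLGLGL"
Token 8: backref(off=5, len=2). Copied 'LG' from pos 5. Output: "GGGLGLGLGLLG"

Answer: GGGLGLGLGLLG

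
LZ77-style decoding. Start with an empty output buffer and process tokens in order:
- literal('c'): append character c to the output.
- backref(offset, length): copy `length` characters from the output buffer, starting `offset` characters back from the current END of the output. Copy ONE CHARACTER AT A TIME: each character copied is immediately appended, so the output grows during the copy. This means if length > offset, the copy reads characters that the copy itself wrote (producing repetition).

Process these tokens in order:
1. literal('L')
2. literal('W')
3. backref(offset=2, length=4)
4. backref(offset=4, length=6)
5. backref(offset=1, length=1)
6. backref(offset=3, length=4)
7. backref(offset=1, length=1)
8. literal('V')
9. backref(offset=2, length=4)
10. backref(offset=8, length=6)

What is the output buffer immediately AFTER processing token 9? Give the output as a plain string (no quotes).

Answer: LWLWLWLWLWLWWLWWLLVLVLV

Derivation:
Token 1: literal('L'). Output: "L"
Token 2: literal('W'). Output: "LW"
Token 3: backref(off=2, len=4) (overlapping!). Copied 'LWLW' from pos 0. Output: "LWLWLW"
Token 4: backref(off=4, len=6) (overlapping!). Copied 'LWLWLW' from pos 2. Output: "LWLWLWLWLWLW"
Token 5: backref(off=1, len=1). Copied 'W' from pos 11. Output: "LWLWLWLWLWLWW"
Token 6: backref(off=3, len=4) (overlapping!). Copied 'LWWL' from pos 10. Output: "LWLWLWLWLWLWWLWWL"
Token 7: backref(off=1, len=1). Copied 'L' from pos 16. Output: "LWLWLWLWLWLWWLWWLL"
Token 8: literal('V'). Output: "LWLWLWLWLWLWWLWWLLV"
Token 9: backref(off=2, len=4) (overlapping!). Copied 'LVLV' from pos 17. Output: "LWLWLWLWLWLWWLWWLLVLVLV"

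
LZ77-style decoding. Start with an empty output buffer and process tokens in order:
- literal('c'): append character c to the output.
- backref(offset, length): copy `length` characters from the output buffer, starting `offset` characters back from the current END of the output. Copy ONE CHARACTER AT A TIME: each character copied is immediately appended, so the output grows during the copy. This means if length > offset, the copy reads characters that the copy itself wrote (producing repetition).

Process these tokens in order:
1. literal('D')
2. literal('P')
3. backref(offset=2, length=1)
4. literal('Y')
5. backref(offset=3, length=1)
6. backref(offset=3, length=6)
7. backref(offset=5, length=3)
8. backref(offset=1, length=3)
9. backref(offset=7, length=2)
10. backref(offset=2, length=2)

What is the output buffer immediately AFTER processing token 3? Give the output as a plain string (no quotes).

Token 1: literal('D'). Output: "D"
Token 2: literal('P'). Output: "DP"
Token 3: backref(off=2, len=1). Copied 'D' from pos 0. Output: "DPD"

Answer: DPD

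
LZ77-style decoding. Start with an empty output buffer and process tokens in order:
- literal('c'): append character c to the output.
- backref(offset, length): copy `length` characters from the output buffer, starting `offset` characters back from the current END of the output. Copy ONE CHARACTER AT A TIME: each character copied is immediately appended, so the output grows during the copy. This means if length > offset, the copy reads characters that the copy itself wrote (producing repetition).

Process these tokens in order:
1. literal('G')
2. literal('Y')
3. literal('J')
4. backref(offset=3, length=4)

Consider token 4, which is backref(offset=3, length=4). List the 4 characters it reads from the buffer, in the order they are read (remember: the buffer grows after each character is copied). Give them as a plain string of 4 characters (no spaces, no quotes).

Token 1: literal('G'). Output: "G"
Token 2: literal('Y'). Output: "GY"
Token 3: literal('J'). Output: "GYJ"
Token 4: backref(off=3, len=4). Buffer before: "GYJ" (len 3)
  byte 1: read out[0]='G', append. Buffer now: "GYJG"
  byte 2: read out[1]='Y', append. Buffer now: "GYJGY"
  byte 3: read out[2]='J', append. Buffer now: "GYJGYJ"
  byte 4: read out[3]='G', append. Buffer now: "GYJGYJG"

Answer: GYJG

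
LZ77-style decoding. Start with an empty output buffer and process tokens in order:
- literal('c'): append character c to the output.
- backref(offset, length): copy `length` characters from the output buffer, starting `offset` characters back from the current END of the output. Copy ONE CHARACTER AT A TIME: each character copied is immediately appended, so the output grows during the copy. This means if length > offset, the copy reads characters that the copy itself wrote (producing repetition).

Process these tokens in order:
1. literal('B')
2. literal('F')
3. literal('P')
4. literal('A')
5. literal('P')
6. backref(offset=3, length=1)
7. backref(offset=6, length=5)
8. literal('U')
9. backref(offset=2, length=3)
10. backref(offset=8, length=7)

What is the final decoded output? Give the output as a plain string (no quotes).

Answer: BFPAPPBFPAPUPUPFPAPUPU

Derivation:
Token 1: literal('B'). Output: "B"
Token 2: literal('F'). Output: "BF"
Token 3: literal('P'). Output: "BFP"
Token 4: literal('A'). Output: "BFPA"
Token 5: literal('P'). Output: "BFPAP"
Token 6: backref(off=3, len=1). Copied 'P' from pos 2. Output: "BFPAPP"
Token 7: backref(off=6, len=5). Copied 'BFPAP' from pos 0. Output: "BFPAPPBFPAP"
Token 8: literal('U'). Output: "BFPAPPBFPAPU"
Token 9: backref(off=2, len=3) (overlapping!). Copied 'PUP' from pos 10. Output: "BFPAPPBFPAPUPUP"
Token 10: backref(off=8, len=7). Copied 'FPAPUPU' from pos 7. Output: "BFPAPPBFPAPUPUPFPAPUPU"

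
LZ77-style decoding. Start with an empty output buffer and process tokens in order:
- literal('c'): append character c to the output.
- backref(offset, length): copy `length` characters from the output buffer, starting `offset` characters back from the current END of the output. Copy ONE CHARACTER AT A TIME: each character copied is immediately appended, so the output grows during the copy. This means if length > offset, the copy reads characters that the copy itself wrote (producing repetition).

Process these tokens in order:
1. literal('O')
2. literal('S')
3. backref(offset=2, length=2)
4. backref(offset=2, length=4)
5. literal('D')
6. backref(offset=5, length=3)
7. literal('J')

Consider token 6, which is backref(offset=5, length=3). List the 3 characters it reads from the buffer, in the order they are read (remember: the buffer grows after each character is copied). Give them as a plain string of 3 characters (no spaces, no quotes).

Answer: OSO

Derivation:
Token 1: literal('O'). Output: "O"
Token 2: literal('S'). Output: "OS"
Token 3: backref(off=2, len=2). Copied 'OS' from pos 0. Output: "OSOS"
Token 4: backref(off=2, len=4) (overlapping!). Copied 'OSOS' from pos 2. Output: "OSOSOSOS"
Token 5: literal('D'). Output: "OSOSOSOSD"
Token 6: backref(off=5, len=3). Buffer before: "OSOSOSOSD" (len 9)
  byte 1: read out[4]='O', append. Buffer now: "OSOSOSOSDO"
  byte 2: read out[5]='S', append. Buffer now: "OSOSOSOSDOS"
  byte 3: read out[6]='O', append. Buffer now: "OSOSOSOSDOSO"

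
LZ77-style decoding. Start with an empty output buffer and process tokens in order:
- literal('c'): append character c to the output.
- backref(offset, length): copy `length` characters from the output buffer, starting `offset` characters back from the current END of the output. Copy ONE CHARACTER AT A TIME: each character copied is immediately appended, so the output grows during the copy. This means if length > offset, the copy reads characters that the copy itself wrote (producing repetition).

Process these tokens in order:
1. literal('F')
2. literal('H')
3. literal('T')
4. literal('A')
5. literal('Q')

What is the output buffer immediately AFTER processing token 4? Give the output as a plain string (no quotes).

Token 1: literal('F'). Output: "F"
Token 2: literal('H'). Output: "FH"
Token 3: literal('T'). Output: "FHT"
Token 4: literal('A'). Output: "FHTA"

Answer: FHTA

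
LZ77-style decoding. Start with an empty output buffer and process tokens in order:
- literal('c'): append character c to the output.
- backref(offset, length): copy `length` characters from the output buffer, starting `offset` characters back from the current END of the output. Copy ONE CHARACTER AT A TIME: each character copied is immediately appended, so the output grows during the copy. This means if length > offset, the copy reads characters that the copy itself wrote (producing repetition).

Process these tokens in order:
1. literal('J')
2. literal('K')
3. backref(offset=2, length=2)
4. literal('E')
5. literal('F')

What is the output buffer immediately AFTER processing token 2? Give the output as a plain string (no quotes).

Answer: JK

Derivation:
Token 1: literal('J'). Output: "J"
Token 2: literal('K'). Output: "JK"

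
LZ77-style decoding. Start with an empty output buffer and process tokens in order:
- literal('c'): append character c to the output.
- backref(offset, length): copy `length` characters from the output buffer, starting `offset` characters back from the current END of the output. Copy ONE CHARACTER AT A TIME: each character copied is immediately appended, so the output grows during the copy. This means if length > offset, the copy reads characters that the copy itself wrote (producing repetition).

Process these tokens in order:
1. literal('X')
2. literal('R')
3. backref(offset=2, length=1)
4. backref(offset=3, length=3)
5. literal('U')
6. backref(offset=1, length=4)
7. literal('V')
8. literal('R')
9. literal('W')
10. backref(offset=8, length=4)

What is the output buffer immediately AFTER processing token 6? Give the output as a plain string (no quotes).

Token 1: literal('X'). Output: "X"
Token 2: literal('R'). Output: "XR"
Token 3: backref(off=2, len=1). Copied 'X' from pos 0. Output: "XRX"
Token 4: backref(off=3, len=3). Copied 'XRX' from pos 0. Output: "XRXXRX"
Token 5: literal('U'). Output: "XRXXRXU"
Token 6: backref(off=1, len=4) (overlapping!). Copied 'UUUU' from pos 6. Output: "XRXXRXUUUUU"

Answer: XRXXRXUUUUU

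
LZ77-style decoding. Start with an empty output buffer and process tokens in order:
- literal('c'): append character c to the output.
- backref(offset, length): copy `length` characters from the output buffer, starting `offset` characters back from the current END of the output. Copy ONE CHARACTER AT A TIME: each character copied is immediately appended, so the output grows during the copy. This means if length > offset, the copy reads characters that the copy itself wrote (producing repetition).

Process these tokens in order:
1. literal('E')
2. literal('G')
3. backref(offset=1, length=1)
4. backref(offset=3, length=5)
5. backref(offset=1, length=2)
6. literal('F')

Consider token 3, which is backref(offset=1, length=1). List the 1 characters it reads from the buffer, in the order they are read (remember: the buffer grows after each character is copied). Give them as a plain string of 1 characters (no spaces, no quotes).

Token 1: literal('E'). Output: "E"
Token 2: literal('G'). Output: "EG"
Token 3: backref(off=1, len=1). Buffer before: "EG" (len 2)
  byte 1: read out[1]='G', append. Buffer now: "EGG"

Answer: G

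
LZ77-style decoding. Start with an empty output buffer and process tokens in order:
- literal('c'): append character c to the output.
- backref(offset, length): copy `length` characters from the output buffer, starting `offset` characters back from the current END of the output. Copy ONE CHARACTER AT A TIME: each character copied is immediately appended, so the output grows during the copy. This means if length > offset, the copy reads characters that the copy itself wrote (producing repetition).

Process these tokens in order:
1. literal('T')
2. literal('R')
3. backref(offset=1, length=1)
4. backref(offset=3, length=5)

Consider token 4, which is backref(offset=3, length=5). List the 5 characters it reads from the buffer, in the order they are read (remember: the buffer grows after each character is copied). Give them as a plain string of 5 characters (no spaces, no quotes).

Answer: TRRTR

Derivation:
Token 1: literal('T'). Output: "T"
Token 2: literal('R'). Output: "TR"
Token 3: backref(off=1, len=1). Copied 'R' from pos 1. Output: "TRR"
Token 4: backref(off=3, len=5). Buffer before: "TRR" (len 3)
  byte 1: read out[0]='T', append. Buffer now: "TRRT"
  byte 2: read out[1]='R', append. Buffer now: "TRRTR"
  byte 3: read out[2]='R', append. Buffer now: "TRRTRR"
  byte 4: read out[3]='T', append. Buffer now: "TRRTRRT"
  byte 5: read out[4]='R', append. Buffer now: "TRRTRRTR"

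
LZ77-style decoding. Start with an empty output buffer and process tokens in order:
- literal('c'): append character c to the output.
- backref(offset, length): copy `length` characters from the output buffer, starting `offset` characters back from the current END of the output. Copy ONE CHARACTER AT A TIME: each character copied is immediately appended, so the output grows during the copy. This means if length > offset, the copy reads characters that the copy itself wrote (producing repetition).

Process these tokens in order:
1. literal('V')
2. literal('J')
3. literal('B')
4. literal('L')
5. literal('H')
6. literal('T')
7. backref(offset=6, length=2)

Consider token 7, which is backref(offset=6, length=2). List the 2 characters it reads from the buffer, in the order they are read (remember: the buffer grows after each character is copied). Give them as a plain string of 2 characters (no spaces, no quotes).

Answer: VJ

Derivation:
Token 1: literal('V'). Output: "V"
Token 2: literal('J'). Output: "VJ"
Token 3: literal('B'). Output: "VJB"
Token 4: literal('L'). Output: "VJBL"
Token 5: literal('H'). Output: "VJBLH"
Token 6: literal('T'). Output: "VJBLHT"
Token 7: backref(off=6, len=2). Buffer before: "VJBLHT" (len 6)
  byte 1: read out[0]='V', append. Buffer now: "VJBLHTV"
  byte 2: read out[1]='J', append. Buffer now: "VJBLHTVJ"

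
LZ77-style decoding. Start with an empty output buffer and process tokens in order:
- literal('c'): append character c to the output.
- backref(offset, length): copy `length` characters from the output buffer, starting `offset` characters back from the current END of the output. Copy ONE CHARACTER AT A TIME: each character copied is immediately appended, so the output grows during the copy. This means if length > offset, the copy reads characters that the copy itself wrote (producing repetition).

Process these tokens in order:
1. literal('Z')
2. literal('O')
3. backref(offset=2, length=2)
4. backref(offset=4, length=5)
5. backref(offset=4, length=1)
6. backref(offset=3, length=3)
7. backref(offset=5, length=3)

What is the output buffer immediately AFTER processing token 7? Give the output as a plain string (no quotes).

Token 1: literal('Z'). Output: "Z"
Token 2: literal('O'). Output: "ZO"
Token 3: backref(off=2, len=2). Copied 'ZO' from pos 0. Output: "ZOZO"
Token 4: backref(off=4, len=5) (overlapping!). Copied 'ZOZOZ' from pos 0. Output: "ZOZOZOZOZ"
Token 5: backref(off=4, len=1). Copied 'O' from pos 5. Output: "ZOZOZOZOZO"
Token 6: backref(off=3, len=3). Copied 'OZO' from pos 7. Output: "ZOZOZOZOZOOZO"
Token 7: backref(off=5, len=3). Copied 'ZOO' from pos 8. Output: "ZOZOZOZOZOOZOZOO"

Answer: ZOZOZOZOZOOZOZOO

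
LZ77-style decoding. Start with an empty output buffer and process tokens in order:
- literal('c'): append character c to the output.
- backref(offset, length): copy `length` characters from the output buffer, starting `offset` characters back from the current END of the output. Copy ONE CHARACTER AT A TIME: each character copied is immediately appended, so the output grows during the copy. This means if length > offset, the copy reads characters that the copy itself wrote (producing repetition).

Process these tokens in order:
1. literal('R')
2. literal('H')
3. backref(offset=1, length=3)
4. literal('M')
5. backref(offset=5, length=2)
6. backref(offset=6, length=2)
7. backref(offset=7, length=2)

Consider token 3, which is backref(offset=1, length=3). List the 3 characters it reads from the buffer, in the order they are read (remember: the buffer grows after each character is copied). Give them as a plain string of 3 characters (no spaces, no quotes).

Answer: HHH

Derivation:
Token 1: literal('R'). Output: "R"
Token 2: literal('H'). Output: "RH"
Token 3: backref(off=1, len=3). Buffer before: "RH" (len 2)
  byte 1: read out[1]='H', append. Buffer now: "RHH"
  byte 2: read out[2]='H', append. Buffer now: "RHHH"
  byte 3: read out[3]='H', append. Buffer now: "RHHHH"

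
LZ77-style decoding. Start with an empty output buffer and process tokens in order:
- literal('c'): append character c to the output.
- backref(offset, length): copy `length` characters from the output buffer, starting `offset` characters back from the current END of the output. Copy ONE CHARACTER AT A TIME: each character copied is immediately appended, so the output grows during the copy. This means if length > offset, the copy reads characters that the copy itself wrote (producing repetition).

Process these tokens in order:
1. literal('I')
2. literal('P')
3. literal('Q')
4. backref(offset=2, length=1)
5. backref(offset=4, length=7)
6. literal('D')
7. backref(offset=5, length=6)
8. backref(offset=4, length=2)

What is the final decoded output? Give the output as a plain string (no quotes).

Answer: IPQPIPQPIPQDPIPQDPPQ

Derivation:
Token 1: literal('I'). Output: "I"
Token 2: literal('P'). Output: "IP"
Token 3: literal('Q'). Output: "IPQ"
Token 4: backref(off=2, len=1). Copied 'P' from pos 1. Output: "IPQP"
Token 5: backref(off=4, len=7) (overlapping!). Copied 'IPQPIPQ' from pos 0. Output: "IPQPIPQPIPQ"
Token 6: literal('D'). Output: "IPQPIPQPIPQD"
Token 7: backref(off=5, len=6) (overlapping!). Copied 'PIPQDP' from pos 7. Output: "IPQPIPQPIPQDPIPQDP"
Token 8: backref(off=4, len=2). Copied 'PQ' from pos 14. Output: "IPQPIPQPIPQDPIPQDPPQ"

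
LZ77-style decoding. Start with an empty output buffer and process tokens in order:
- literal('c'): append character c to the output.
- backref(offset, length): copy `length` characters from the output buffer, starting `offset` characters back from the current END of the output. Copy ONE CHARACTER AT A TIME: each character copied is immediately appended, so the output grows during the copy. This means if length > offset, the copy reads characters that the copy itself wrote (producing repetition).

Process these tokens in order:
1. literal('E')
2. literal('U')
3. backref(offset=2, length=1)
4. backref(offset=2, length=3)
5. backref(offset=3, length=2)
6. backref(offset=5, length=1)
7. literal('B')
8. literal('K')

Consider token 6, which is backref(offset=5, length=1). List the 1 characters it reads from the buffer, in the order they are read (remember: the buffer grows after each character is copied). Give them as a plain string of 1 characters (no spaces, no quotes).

Token 1: literal('E'). Output: "E"
Token 2: literal('U'). Output: "EU"
Token 3: backref(off=2, len=1). Copied 'E' from pos 0. Output: "EUE"
Token 4: backref(off=2, len=3) (overlapping!). Copied 'UEU' from pos 1. Output: "EUEUEU"
Token 5: backref(off=3, len=2). Copied 'UE' from pos 3. Output: "EUEUEUUE"
Token 6: backref(off=5, len=1). Buffer before: "EUEUEUUE" (len 8)
  byte 1: read out[3]='U', append. Buffer now: "EUEUEUUEU"

Answer: U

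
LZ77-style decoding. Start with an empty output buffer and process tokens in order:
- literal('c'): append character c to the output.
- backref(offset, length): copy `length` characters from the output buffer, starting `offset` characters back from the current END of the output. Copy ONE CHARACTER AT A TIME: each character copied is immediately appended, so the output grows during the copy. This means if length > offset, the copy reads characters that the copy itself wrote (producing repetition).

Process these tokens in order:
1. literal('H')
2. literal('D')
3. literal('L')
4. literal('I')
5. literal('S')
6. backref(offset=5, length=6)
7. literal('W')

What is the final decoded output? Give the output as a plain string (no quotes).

Token 1: literal('H'). Output: "H"
Token 2: literal('D'). Output: "HD"
Token 3: literal('L'). Output: "HDL"
Token 4: literal('I'). Output: "HDLI"
Token 5: literal('S'). Output: "HDLIS"
Token 6: backref(off=5, len=6) (overlapping!). Copied 'HDLISH' from pos 0. Output: "HDLISHDLISH"
Token 7: literal('W'). Output: "HDLISHDLISHW"

Answer: HDLISHDLISHW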